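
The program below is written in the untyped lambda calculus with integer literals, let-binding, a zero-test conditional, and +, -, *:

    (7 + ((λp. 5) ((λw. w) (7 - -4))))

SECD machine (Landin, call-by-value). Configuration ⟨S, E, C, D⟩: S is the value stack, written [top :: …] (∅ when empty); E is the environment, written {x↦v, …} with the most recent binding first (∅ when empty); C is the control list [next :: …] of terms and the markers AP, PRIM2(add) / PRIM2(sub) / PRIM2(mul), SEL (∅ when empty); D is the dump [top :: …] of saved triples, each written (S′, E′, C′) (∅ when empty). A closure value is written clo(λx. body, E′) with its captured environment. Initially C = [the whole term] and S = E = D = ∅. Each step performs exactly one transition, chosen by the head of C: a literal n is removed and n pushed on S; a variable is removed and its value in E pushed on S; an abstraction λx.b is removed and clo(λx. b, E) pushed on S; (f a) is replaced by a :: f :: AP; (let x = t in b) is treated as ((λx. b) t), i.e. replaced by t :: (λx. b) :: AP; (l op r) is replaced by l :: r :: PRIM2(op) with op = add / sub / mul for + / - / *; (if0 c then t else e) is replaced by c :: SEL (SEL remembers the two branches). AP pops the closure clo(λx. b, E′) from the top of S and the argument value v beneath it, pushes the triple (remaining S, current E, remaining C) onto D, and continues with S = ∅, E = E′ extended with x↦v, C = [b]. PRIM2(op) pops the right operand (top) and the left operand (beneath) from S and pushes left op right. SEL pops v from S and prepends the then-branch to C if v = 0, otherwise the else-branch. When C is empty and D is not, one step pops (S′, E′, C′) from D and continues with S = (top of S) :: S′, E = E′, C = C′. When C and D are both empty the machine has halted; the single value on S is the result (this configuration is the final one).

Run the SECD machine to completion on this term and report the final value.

Answer: 12

Execution trace:
step 0: ⟨S=∅; E=∅; C=[(7 + ((λp. 5) ((λw. w) (7 - -4))))]; D=∅⟩
step 1: ⟨S=∅; E=∅; C=[7 :: ((λp. 5) ((λw. w) (7 - -4))) :: PRIM2(add)]; D=∅⟩
step 2: ⟨S=[7]; E=∅; C=[((λp. 5) ((λw. w) (7 - -4))) :: PRIM2(add)]; D=∅⟩
step 3: ⟨S=[7]; E=∅; C=[((λw. w) (7 - -4)) :: (λp. 5) :: AP :: PRIM2(add)]; D=∅⟩
step 4: ⟨S=[7]; E=∅; C=[(7 - -4) :: (λw. w) :: AP :: (λp. 5) :: AP :: PRIM2(add)]; D=∅⟩
step 5: ⟨S=[7]; E=∅; C=[7 :: -4 :: PRIM2(sub) :: (λw. w) :: AP :: (λp. 5) :: AP :: PRIM2(add)]; D=∅⟩
step 6: ⟨S=[7 :: 7]; E=∅; C=[-4 :: PRIM2(sub) :: (λw. w) :: AP :: (λp. 5) :: AP :: PRIM2(add)]; D=∅⟩
step 7: ⟨S=[-4 :: 7 :: 7]; E=∅; C=[PRIM2(sub) :: (λw. w) :: AP :: (λp. 5) :: AP :: PRIM2(add)]; D=∅⟩
step 8: ⟨S=[11 :: 7]; E=∅; C=[(λw. w) :: AP :: (λp. 5) :: AP :: PRIM2(add)]; D=∅⟩
step 9: ⟨S=[clo(λw. w, ∅) :: 11 :: 7]; E=∅; C=[AP :: (λp. 5) :: AP :: PRIM2(add)]; D=∅⟩
step 10: ⟨S=∅; E={w↦11}; C=[w]; D=[([7], ∅, [(λp. 5) :: AP :: PRIM2(add)])]⟩
step 11: ⟨S=[11]; E={w↦11}; C=∅; D=[([7], ∅, [(λp. 5) :: AP :: PRIM2(add)])]⟩
step 12: ⟨S=[11 :: 7]; E=∅; C=[(λp. 5) :: AP :: PRIM2(add)]; D=∅⟩
step 13: ⟨S=[clo(λp. 5, ∅) :: 11 :: 7]; E=∅; C=[AP :: PRIM2(add)]; D=∅⟩
step 14: ⟨S=∅; E={p↦11}; C=[5]; D=[([7], ∅, [PRIM2(add)])]⟩
step 15: ⟨S=[5]; E={p↦11}; C=∅; D=[([7], ∅, [PRIM2(add)])]⟩
step 16: ⟨S=[5 :: 7]; E=∅; C=[PRIM2(add)]; D=∅⟩
step 17: ⟨S=[12]; E=∅; C=∅; D=∅⟩
→ final value 12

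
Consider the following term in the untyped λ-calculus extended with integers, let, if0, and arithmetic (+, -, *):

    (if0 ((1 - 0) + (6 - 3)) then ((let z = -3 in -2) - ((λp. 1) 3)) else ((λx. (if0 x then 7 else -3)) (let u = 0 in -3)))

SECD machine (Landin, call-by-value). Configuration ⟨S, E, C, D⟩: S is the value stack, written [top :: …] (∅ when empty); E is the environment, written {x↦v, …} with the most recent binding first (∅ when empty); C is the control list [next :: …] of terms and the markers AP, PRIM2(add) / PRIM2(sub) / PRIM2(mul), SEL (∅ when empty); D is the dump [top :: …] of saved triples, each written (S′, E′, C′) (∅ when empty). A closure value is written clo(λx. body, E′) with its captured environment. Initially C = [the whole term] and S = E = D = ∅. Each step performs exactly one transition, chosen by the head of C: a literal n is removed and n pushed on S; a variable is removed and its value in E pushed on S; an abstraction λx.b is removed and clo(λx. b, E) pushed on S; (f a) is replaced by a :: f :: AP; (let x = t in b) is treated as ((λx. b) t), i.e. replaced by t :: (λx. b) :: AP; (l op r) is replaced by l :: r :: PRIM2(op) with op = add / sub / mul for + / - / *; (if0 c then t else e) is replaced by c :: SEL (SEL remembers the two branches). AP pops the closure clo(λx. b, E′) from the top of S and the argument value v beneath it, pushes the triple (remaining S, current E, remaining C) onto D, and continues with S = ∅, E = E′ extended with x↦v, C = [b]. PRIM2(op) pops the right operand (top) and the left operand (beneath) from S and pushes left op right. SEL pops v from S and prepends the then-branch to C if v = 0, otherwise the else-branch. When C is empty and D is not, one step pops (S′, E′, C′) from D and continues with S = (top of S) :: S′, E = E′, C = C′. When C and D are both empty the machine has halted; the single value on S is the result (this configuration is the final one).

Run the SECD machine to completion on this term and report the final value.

Answer: -3

Machine steps:
t=0: [S=∅ | E=∅ | C=[(if0 ((1 - 0) + (6 - 3)) then ((let z = -3 in -2) - ((λp. 1) 3)) else ((λx. (if0 x then 7 else -3)) (let u = 0 in -3)))] | D=∅]
t=1: [S=∅ | E=∅ | C=[((1 - 0) + (6 - 3)) :: SEL] | D=∅]
t=2: [S=∅ | E=∅ | C=[(1 - 0) :: (6 - 3) :: PRIM2(add) :: SEL] | D=∅]
t=3: [S=∅ | E=∅ | C=[1 :: 0 :: PRIM2(sub) :: (6 - 3) :: PRIM2(add) :: SEL] | D=∅]
t=4: [S=[1] | E=∅ | C=[0 :: PRIM2(sub) :: (6 - 3) :: PRIM2(add) :: SEL] | D=∅]
t=5: [S=[0 :: 1] | E=∅ | C=[PRIM2(sub) :: (6 - 3) :: PRIM2(add) :: SEL] | D=∅]
t=6: [S=[1] | E=∅ | C=[(6 - 3) :: PRIM2(add) :: SEL] | D=∅]
t=7: [S=[1] | E=∅ | C=[6 :: 3 :: PRIM2(sub) :: PRIM2(add) :: SEL] | D=∅]
t=8: [S=[6 :: 1] | E=∅ | C=[3 :: PRIM2(sub) :: PRIM2(add) :: SEL] | D=∅]
t=9: [S=[3 :: 6 :: 1] | E=∅ | C=[PRIM2(sub) :: PRIM2(add) :: SEL] | D=∅]
t=10: [S=[3 :: 1] | E=∅ | C=[PRIM2(add) :: SEL] | D=∅]
t=11: [S=[4] | E=∅ | C=[SEL] | D=∅]
t=12: [S=∅ | E=∅ | C=[((λx. (if0 x then 7 else -3)) (let u = 0 in -3))] | D=∅]
t=13: [S=∅ | E=∅ | C=[(let u = 0 in -3) :: (λx. (if0 x then 7 else -3)) :: AP] | D=∅]
t=14: [S=∅ | E=∅ | C=[0 :: (λu. -3) :: AP :: (λx. (if0 x then 7 else -3)) :: AP] | D=∅]
t=15: [S=[0] | E=∅ | C=[(λu. -3) :: AP :: (λx. (if0 x then 7 else -3)) :: AP] | D=∅]
t=16: [S=[clo(λu. -3, ∅) :: 0] | E=∅ | C=[AP :: (λx. (if0 x then 7 else -3)) :: AP] | D=∅]
t=17: [S=∅ | E={u↦0} | C=[-3] | D=[(∅, ∅, [(λx. (if0 x then 7 else -3)) :: AP])]]
t=18: [S=[-3] | E={u↦0} | C=∅ | D=[(∅, ∅, [(λx. (if0 x then 7 else -3)) :: AP])]]
t=19: [S=[-3] | E=∅ | C=[(λx. (if0 x then 7 else -3)) :: AP] | D=∅]
t=20: [S=[clo(λx. (if0 x then 7 else -3), ∅) :: -3] | E=∅ | C=[AP] | D=∅]
t=21: [S=∅ | E={x↦-3} | C=[(if0 x then 7 else -3)] | D=[(∅, ∅, ∅)]]
t=22: [S=∅ | E={x↦-3} | C=[x :: SEL] | D=[(∅, ∅, ∅)]]
t=23: [S=[-3] | E={x↦-3} | C=[SEL] | D=[(∅, ∅, ∅)]]
t=24: [S=∅ | E={x↦-3} | C=[-3] | D=[(∅, ∅, ∅)]]
t=25: [S=[-3] | E={x↦-3} | C=∅ | D=[(∅, ∅, ∅)]]
t=26: [S=[-3] | E=∅ | C=∅ | D=∅]
→ final value -3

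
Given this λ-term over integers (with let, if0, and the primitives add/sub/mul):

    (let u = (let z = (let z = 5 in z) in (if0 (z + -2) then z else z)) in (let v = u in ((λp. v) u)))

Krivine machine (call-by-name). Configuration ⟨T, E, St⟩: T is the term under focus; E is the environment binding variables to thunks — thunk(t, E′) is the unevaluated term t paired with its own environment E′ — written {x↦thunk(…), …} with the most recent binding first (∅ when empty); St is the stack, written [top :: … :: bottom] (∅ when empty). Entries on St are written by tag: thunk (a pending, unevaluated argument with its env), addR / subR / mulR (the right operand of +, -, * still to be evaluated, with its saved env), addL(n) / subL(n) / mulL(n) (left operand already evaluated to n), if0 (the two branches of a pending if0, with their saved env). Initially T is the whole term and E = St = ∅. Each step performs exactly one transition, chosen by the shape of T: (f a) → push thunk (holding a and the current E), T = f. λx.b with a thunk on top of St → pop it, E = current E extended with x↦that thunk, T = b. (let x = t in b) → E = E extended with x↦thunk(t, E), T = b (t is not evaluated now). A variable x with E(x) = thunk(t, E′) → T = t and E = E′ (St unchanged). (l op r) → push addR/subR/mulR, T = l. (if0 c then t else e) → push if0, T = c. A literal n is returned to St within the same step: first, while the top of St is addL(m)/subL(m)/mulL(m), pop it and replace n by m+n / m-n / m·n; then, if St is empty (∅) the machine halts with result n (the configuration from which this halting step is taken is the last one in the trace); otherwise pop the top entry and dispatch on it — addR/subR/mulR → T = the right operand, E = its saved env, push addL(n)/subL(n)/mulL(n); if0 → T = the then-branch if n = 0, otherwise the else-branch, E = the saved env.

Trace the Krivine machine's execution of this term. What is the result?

0. ⟨T=(let u = (let z = (let z = 5 in z) in (if0 (z + -2) then z else z)) in (let v = u in ((λp. v) u))); E=∅; St=∅⟩
1. ⟨T=(let v = u in ((λp. v) u)); E={u↦thunk((let z = (let z = 5 in z) in (if0 (z + -2) then z else z)), ∅)}; St=∅⟩
2. ⟨T=((λp. v) u); E={v↦thunk(u, {u↦thunk((let z = (let z = 5 in z) in (if0 (z + -2) then z else z)), ∅)}), u↦thunk((let z = (let z = 5 in z) in (if0 (z + -2) then z else z)), ∅)}; St=∅⟩
3. ⟨T=(λp. v); E={v↦thunk(u, {u↦thunk((let z = (let z = 5 in z) in (if0 (z + -2) then z else z)), ∅)}), u↦thunk((let z = (let z = 5 in z) in (if0 (z + -2) then z else z)), ∅)}; St=[thunk]⟩
4. ⟨T=v; E={p↦thunk(u, {v↦thunk(u, {u↦thunk((let z = (let z = 5 in z) in (if0 (z + -2) then z else z)), ∅)}), u↦thunk((let z = (let z = 5 in z) in (if0 (z + -2) then z else z)), ∅)}), v↦thunk(u, {u↦thunk((let z = (let z = 5 in z) in (if0 (z + -2) then z else z)), ∅)}), u↦thunk((let z = (let z = 5 in z) in (if0 (z + -2) then z else z)), ∅)}; St=∅⟩
5. ⟨T=u; E={u↦thunk((let z = (let z = 5 in z) in (if0 (z + -2) then z else z)), ∅)}; St=∅⟩
6. ⟨T=(let z = (let z = 5 in z) in (if0 (z + -2) then z else z)); E=∅; St=∅⟩
7. ⟨T=(if0 (z + -2) then z else z); E={z↦thunk((let z = 5 in z), ∅)}; St=∅⟩
8. ⟨T=(z + -2); E={z↦thunk((let z = 5 in z), ∅)}; St=[if0]⟩
9. ⟨T=z; E={z↦thunk((let z = 5 in z), ∅)}; St=[addR :: if0]⟩
10. ⟨T=(let z = 5 in z); E=∅; St=[addR :: if0]⟩
11. ⟨T=z; E={z↦thunk(5, ∅)}; St=[addR :: if0]⟩
12. ⟨T=5; E=∅; St=[addR :: if0]⟩
13. ⟨T=-2; E={z↦thunk((let z = 5 in z), ∅)}; St=[addL(5) :: if0]⟩
14. ⟨T=z; E={z↦thunk((let z = 5 in z), ∅)}; St=∅⟩
15. ⟨T=(let z = 5 in z); E=∅; St=∅⟩
16. ⟨T=z; E={z↦thunk(5, ∅)}; St=∅⟩
17. ⟨T=5; E=∅; St=∅⟩
→ final value 5

Answer: 5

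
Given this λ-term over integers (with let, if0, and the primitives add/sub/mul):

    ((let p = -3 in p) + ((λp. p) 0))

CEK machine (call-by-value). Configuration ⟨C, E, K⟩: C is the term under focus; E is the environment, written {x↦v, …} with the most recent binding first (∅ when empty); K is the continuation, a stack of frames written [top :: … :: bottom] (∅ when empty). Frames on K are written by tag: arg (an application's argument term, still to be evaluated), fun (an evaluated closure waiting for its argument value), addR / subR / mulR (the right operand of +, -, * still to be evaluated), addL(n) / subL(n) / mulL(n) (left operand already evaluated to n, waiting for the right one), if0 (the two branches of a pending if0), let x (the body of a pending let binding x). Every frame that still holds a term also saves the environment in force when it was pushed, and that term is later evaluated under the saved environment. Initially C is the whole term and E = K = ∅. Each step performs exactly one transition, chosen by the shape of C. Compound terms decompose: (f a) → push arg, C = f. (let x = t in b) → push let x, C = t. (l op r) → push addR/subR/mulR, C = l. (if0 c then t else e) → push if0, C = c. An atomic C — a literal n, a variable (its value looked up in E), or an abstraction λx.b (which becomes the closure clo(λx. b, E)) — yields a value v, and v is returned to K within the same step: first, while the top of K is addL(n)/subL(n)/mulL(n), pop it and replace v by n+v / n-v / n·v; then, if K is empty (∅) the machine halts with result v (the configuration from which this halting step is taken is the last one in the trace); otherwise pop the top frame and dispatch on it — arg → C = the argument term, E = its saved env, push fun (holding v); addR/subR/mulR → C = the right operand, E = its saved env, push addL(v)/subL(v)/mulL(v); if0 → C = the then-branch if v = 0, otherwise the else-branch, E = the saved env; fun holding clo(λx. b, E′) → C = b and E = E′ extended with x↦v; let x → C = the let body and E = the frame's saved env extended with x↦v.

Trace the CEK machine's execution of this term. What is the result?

Answer: -3

Derivation:
step 0: [C=((let p = -3 in p) + ((λp. p) 0)) | E=∅ | K=∅]
step 1: [C=(let p = -3 in p) | E=∅ | K=[addR]]
step 2: [C=-3 | E=∅ | K=[let p :: addR]]
step 3: [C=p | E={p↦-3} | K=[addR]]
step 4: [C=((λp. p) 0) | E=∅ | K=[addL(-3)]]
step 5: [C=(λp. p) | E=∅ | K=[arg :: addL(-3)]]
step 6: [C=0 | E=∅ | K=[fun :: addL(-3)]]
step 7: [C=p | E={p↦0} | K=[addL(-3)]]
→ final value -3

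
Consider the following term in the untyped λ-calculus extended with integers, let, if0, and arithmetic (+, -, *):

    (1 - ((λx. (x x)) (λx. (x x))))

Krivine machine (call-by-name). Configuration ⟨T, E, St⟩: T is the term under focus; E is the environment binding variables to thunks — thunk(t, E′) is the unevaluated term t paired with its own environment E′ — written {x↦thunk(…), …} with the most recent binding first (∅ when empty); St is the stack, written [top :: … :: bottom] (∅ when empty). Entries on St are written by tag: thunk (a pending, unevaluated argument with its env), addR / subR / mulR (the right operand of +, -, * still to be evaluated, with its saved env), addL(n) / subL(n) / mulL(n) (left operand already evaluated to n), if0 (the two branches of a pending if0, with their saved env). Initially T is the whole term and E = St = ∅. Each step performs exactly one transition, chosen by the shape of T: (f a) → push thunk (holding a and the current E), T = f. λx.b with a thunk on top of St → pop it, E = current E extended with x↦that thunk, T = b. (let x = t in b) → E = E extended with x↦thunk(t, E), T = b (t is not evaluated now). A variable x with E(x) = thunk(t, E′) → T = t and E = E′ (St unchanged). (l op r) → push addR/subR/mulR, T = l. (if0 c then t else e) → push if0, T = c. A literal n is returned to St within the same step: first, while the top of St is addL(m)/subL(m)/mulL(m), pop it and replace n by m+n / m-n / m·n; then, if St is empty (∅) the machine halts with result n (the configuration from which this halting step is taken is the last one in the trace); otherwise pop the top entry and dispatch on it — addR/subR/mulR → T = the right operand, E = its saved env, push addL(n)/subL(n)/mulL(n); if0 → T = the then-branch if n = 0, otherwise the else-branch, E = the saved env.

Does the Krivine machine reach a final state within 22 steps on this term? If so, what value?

0. ⟨T=(1 - ((λx. (x x)) (λx. (x x)))); E=∅; St=∅⟩
1. ⟨T=1; E=∅; St=[subR]⟩
2. ⟨T=((λx. (x x)) (λx. (x x))); E=∅; St=[subL(1)]⟩
3. ⟨T=(λx. (x x)); E=∅; St=[thunk :: subL(1)]⟩
4. ⟨T=(x x); E={x↦thunk((λx. (x x)), ∅)}; St=[subL(1)]⟩
5. ⟨T=x; E={x↦thunk((λx. (x x)), ∅)}; St=[thunk :: subL(1)]⟩
6. ⟨T=(λx. (x x)); E=∅; St=[thunk :: subL(1)]⟩
7. ⟨T=(x x); E={x↦thunk(x, {x↦thunk((λx. (x x)), ∅)})}; St=[subL(1)]⟩
8. ⟨T=x; E={x↦thunk(x, {x↦thunk((λx. (x x)), ∅)})}; St=[thunk :: subL(1)]⟩
9. ⟨T=x; E={x↦thunk((λx. (x x)), ∅)}; St=[thunk :: subL(1)]⟩
10. ⟨T=(λx. (x x)); E=∅; St=[thunk :: subL(1)]⟩
11. ⟨T=(x x); E={x↦thunk(x, {x↦thunk(x, {x↦thunk((λx. (x x)), ∅)})})}; St=[subL(1)]⟩
12. ⟨T=x; E={x↦thunk(x, {x↦thunk(x, {x↦thunk((λx. (x x)), ∅)})})}; St=[thunk :: subL(1)]⟩
13. ⟨T=x; E={x↦thunk(x, {x↦thunk((λx. (x x)), ∅)})}; St=[thunk :: subL(1)]⟩
14. ⟨T=x; E={x↦thunk((λx. (x x)), ∅)}; St=[thunk :: subL(1)]⟩
15. ⟨T=(λx. (x x)); E=∅; St=[thunk :: subL(1)]⟩
16. ⟨T=(x x); E={x↦thunk(x, {x↦thunk(x, {x↦thunk(x, {x↦thunk((λx. (x x)), ∅)})})})}; St=[subL(1)]⟩
17. ⟨T=x; E={x↦thunk(x, {x↦thunk(x, {x↦thunk(x, {x↦thunk((λx. (x x)), ∅)})})})}; St=[thunk :: subL(1)]⟩
18. ⟨T=x; E={x↦thunk(x, {x↦thunk(x, {x↦thunk((λx. (x x)), ∅)})})}; St=[thunk :: subL(1)]⟩
19. ⟨T=x; E={x↦thunk(x, {x↦thunk((λx. (x x)), ∅)})}; St=[thunk :: subL(1)]⟩
20. ⟨T=x; E={x↦thunk((λx. (x x)), ∅)}; St=[thunk :: subL(1)]⟩
21. ⟨T=(λx. (x x)); E=∅; St=[thunk :: subL(1)]⟩
22. ⟨T=(x x); E={x↦thunk(x, {x↦thunk(x, {x↦thunk(x, {x↦thunk(x, {x↦thunk((λx. (x x)), ∅)})})})})}; St=[subL(1)]⟩
→ 22 transitions taken and the configuration is still not final: no result within 22 steps

Answer: DIVERGES (no final state within 22 steps)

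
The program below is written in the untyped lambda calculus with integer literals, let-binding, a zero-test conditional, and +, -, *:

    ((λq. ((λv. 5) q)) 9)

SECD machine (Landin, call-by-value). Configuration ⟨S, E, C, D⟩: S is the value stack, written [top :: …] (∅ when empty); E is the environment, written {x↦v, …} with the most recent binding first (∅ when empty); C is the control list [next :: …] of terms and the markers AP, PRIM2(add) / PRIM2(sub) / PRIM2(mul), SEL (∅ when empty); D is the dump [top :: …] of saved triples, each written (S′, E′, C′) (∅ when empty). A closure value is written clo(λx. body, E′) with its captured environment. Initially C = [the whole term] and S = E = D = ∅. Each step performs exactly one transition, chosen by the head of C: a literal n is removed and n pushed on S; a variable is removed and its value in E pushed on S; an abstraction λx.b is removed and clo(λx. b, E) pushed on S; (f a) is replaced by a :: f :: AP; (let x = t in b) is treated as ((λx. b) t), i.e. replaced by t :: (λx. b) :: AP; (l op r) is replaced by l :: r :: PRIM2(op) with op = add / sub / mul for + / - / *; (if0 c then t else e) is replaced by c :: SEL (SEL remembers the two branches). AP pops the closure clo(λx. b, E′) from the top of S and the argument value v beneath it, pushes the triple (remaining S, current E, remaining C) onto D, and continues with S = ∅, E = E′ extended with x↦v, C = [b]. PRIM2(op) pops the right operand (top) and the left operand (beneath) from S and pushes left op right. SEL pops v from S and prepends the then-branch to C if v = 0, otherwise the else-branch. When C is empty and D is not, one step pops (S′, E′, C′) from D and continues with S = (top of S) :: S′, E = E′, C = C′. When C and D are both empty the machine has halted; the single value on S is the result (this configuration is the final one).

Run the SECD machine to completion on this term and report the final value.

Answer: 5

Derivation:
0. ⟨S=∅; E=∅; C=[((λq. ((λv. 5) q)) 9)]; D=∅⟩
1. ⟨S=∅; E=∅; C=[9 :: (λq. ((λv. 5) q)) :: AP]; D=∅⟩
2. ⟨S=[9]; E=∅; C=[(λq. ((λv. 5) q)) :: AP]; D=∅⟩
3. ⟨S=[clo(λq. ((λv. 5) q), ∅) :: 9]; E=∅; C=[AP]; D=∅⟩
4. ⟨S=∅; E={q↦9}; C=[((λv. 5) q)]; D=[(∅, ∅, ∅)]⟩
5. ⟨S=∅; E={q↦9}; C=[q :: (λv. 5) :: AP]; D=[(∅, ∅, ∅)]⟩
6. ⟨S=[9]; E={q↦9}; C=[(λv. 5) :: AP]; D=[(∅, ∅, ∅)]⟩
7. ⟨S=[clo(λv. 5, {q↦9}) :: 9]; E={q↦9}; C=[AP]; D=[(∅, ∅, ∅)]⟩
8. ⟨S=∅; E={v↦9, q↦9}; C=[5]; D=[(∅, {q↦9}, ∅) :: (∅, ∅, ∅)]⟩
9. ⟨S=[5]; E={v↦9, q↦9}; C=∅; D=[(∅, {q↦9}, ∅) :: (∅, ∅, ∅)]⟩
10. ⟨S=[5]; E={q↦9}; C=∅; D=[(∅, ∅, ∅)]⟩
11. ⟨S=[5]; E=∅; C=∅; D=∅⟩
→ final value 5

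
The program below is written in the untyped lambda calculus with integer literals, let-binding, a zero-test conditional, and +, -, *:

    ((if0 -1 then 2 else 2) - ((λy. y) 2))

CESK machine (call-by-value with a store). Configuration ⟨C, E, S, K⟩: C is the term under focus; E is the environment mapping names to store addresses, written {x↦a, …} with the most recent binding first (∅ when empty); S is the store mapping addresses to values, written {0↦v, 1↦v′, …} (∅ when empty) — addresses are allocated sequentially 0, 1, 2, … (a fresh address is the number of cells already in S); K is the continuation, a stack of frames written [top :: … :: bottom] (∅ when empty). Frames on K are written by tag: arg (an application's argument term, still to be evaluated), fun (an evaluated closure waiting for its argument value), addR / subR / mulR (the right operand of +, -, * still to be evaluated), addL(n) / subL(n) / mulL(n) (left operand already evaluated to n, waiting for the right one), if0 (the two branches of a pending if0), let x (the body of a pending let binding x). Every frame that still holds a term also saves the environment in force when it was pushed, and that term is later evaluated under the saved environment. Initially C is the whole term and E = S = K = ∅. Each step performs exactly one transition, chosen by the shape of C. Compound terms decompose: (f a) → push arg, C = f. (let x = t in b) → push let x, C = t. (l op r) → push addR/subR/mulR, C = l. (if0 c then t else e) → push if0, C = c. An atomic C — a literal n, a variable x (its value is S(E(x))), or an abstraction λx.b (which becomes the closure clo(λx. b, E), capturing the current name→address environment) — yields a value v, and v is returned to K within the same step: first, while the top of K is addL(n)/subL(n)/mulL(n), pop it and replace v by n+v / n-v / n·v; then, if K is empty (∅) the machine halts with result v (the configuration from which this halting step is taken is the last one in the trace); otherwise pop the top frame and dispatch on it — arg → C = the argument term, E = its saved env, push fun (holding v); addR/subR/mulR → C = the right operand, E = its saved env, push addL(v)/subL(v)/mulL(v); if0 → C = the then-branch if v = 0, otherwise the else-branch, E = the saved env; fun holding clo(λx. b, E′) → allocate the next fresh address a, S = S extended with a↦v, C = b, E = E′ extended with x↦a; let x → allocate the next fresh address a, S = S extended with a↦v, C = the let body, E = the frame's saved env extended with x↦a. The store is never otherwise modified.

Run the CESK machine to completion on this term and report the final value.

t=0: ⟨C=((if0 -1 then 2 else 2) - ((λy. y) 2)); E=∅; S=∅; K=∅⟩
t=1: ⟨C=(if0 -1 then 2 else 2); E=∅; S=∅; K=[subR]⟩
t=2: ⟨C=-1; E=∅; S=∅; K=[if0 :: subR]⟩
t=3: ⟨C=2; E=∅; S=∅; K=[subR]⟩
t=4: ⟨C=((λy. y) 2); E=∅; S=∅; K=[subL(2)]⟩
t=5: ⟨C=(λy. y); E=∅; S=∅; K=[arg :: subL(2)]⟩
t=6: ⟨C=2; E=∅; S=∅; K=[fun :: subL(2)]⟩
t=7: ⟨C=y; E={y↦0}; S={0↦2}; K=[subL(2)]⟩
→ final value 0

Answer: 0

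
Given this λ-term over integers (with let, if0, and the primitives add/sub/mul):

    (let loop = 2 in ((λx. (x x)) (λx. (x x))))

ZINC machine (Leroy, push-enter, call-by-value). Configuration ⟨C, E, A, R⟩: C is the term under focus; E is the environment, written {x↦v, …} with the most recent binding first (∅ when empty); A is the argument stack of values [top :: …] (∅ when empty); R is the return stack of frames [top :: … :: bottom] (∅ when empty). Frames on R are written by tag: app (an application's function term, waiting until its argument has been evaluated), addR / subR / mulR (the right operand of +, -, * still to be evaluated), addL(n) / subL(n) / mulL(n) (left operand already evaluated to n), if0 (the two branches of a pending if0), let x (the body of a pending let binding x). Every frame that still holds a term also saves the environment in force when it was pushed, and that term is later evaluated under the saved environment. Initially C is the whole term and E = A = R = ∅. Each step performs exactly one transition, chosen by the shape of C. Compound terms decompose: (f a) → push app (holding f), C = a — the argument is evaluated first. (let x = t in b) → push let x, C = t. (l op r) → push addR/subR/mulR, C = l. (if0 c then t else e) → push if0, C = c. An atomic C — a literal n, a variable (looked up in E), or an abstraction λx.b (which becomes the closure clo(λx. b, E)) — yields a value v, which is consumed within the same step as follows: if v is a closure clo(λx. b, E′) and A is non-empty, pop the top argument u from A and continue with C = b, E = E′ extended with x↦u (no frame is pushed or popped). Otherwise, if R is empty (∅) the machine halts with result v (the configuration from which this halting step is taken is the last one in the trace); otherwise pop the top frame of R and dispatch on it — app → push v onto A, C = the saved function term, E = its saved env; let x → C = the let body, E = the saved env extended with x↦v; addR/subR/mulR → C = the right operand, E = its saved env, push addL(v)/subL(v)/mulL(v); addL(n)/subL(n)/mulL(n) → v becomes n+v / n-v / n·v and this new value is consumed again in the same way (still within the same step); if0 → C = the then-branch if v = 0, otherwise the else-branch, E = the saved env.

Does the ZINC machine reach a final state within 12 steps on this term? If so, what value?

Answer: DIVERGES (no final state within 12 steps)

Machine steps:
0. [C=(let loop = 2 in ((λx. (x x)) (λx. (x x)))) | E=∅ | A=∅ | R=∅]
1. [C=2 | E=∅ | A=∅ | R=[let loop]]
2. [C=((λx. (x x)) (λx. (x x))) | E={loop↦2} | A=∅ | R=∅]
3. [C=(λx. (x x)) | E={loop↦2} | A=∅ | R=[app]]
4. [C=(λx. (x x)) | E={loop↦2} | A=[clo(λx. (x x), {loop↦2})] | R=∅]
5. [C=(x x) | E={x↦clo(λx. (x x), {loop↦2}), loop↦2} | A=∅ | R=∅]
6. [C=x | E={x↦clo(λx. (x x), {loop↦2}), loop↦2} | A=∅ | R=[app]]
7. [C=x | E={x↦clo(λx. (x x), {loop↦2}), loop↦2} | A=[clo(λx. (x x), {loop↦2})] | R=∅]
… configuration repeats with period 3 (steps 5–7 recur indefinitely) …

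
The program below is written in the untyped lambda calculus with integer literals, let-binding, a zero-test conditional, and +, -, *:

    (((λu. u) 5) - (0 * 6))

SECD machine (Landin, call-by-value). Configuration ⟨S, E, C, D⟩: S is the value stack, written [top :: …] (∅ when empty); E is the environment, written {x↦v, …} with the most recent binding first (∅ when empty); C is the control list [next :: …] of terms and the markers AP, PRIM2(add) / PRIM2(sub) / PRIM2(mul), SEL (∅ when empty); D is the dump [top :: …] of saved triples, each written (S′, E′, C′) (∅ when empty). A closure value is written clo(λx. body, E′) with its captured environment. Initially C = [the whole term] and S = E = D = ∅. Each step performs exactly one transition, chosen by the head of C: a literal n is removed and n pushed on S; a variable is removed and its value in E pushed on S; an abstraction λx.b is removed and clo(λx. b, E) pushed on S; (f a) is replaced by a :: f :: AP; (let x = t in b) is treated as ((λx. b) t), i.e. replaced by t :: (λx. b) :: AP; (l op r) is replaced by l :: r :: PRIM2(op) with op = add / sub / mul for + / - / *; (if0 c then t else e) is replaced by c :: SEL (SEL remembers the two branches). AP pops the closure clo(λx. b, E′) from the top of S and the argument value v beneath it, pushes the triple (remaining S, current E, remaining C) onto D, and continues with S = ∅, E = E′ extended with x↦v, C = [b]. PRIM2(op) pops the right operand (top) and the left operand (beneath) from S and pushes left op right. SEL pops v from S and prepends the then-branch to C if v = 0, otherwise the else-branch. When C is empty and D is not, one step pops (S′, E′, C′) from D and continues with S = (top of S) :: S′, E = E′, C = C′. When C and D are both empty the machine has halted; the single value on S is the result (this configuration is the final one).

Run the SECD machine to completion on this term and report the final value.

Answer: 5

Derivation:
step 0: ⟨S=∅; E=∅; C=[(((λu. u) 5) - (0 * 6))]; D=∅⟩
step 1: ⟨S=∅; E=∅; C=[((λu. u) 5) :: (0 * 6) :: PRIM2(sub)]; D=∅⟩
step 2: ⟨S=∅; E=∅; C=[5 :: (λu. u) :: AP :: (0 * 6) :: PRIM2(sub)]; D=∅⟩
step 3: ⟨S=[5]; E=∅; C=[(λu. u) :: AP :: (0 * 6) :: PRIM2(sub)]; D=∅⟩
step 4: ⟨S=[clo(λu. u, ∅) :: 5]; E=∅; C=[AP :: (0 * 6) :: PRIM2(sub)]; D=∅⟩
step 5: ⟨S=∅; E={u↦5}; C=[u]; D=[(∅, ∅, [(0 * 6) :: PRIM2(sub)])]⟩
step 6: ⟨S=[5]; E={u↦5}; C=∅; D=[(∅, ∅, [(0 * 6) :: PRIM2(sub)])]⟩
step 7: ⟨S=[5]; E=∅; C=[(0 * 6) :: PRIM2(sub)]; D=∅⟩
step 8: ⟨S=[5]; E=∅; C=[0 :: 6 :: PRIM2(mul) :: PRIM2(sub)]; D=∅⟩
step 9: ⟨S=[0 :: 5]; E=∅; C=[6 :: PRIM2(mul) :: PRIM2(sub)]; D=∅⟩
step 10: ⟨S=[6 :: 0 :: 5]; E=∅; C=[PRIM2(mul) :: PRIM2(sub)]; D=∅⟩
step 11: ⟨S=[0 :: 5]; E=∅; C=[PRIM2(sub)]; D=∅⟩
step 12: ⟨S=[5]; E=∅; C=∅; D=∅⟩
→ final value 5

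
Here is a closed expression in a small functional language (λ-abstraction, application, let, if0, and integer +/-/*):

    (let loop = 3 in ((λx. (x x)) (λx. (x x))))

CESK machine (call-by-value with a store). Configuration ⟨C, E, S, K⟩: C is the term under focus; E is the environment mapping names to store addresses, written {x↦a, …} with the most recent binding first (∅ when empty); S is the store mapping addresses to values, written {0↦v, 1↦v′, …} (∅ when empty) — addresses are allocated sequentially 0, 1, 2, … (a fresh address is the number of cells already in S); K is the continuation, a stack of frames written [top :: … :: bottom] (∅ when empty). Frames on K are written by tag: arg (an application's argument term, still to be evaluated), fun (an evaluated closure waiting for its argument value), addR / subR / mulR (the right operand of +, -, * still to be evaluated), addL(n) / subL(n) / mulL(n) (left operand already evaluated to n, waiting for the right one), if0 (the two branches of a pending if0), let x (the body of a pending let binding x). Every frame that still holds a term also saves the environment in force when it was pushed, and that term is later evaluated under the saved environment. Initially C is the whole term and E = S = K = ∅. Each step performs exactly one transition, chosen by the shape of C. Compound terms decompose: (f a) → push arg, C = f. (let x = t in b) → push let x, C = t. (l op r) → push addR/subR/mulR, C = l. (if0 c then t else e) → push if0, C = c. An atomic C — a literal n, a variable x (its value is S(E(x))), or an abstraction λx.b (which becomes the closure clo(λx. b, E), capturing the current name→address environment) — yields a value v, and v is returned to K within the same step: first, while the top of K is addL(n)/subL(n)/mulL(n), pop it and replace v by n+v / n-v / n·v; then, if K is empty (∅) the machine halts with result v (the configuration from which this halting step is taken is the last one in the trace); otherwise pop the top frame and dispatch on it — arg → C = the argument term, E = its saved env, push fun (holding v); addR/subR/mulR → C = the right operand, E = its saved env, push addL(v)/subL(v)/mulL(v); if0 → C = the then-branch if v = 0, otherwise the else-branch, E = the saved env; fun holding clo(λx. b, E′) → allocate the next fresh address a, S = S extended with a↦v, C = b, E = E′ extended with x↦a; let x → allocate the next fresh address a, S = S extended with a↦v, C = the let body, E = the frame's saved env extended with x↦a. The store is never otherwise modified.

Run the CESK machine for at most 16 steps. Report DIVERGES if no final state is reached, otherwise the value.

Answer: DIVERGES (no final state within 16 steps)

Execution trace:
step 0: <C=(let loop = 3 in ((λx. (x x)) (λx. (x x)))), E=∅, S=∅, K=∅>
step 1: <C=3, E=∅, S=∅, K=[let loop]>
step 2: <C=((λx. (x x)) (λx. (x x))), E={loop↦0}, S={0↦3}, K=∅>
step 3: <C=(λx. (x x)), E={loop↦0}, S={0↦3}, K=[arg]>
step 4: <C=(λx. (x x)), E={loop↦0}, S={0↦3}, K=[fun]>
step 5: <C=(x x), E={x↦1, loop↦0}, S={0↦3, 1↦clo(λx. (x x), {loop↦0})}, K=∅>
step 6: <C=x, E={x↦1, loop↦0}, S={0↦3, 1↦clo(λx. (x x), {loop↦0})}, K=[arg]>
step 7: <C=x, E={x↦1, loop↦0}, S={0↦3, 1↦clo(λx. (x x), {loop↦0})}, K=[fun]>
step 8: <C=(x x), E={x↦2, loop↦0}, S={0↦3, 1↦clo(λx. (x x), {loop↦0}), 2↦clo(λx. (x x), {loop↦0})}, K=∅>
step 9: <C=x, E={x↦2, loop↦0}, S={0↦3, 1↦clo(λx. (x x), {loop↦0}), 2↦clo(λx. (x x), {loop↦0})}, K=[arg]>
step 10: <C=x, E={x↦2, loop↦0}, S={0↦3, 1↦clo(λx. (x x), {loop↦0}), 2↦clo(λx. (x x), {loop↦0})}, K=[fun]>
step 11: <C=(x x), E={x↦3, loop↦0}, S={0↦3, 1↦clo(λx. (x x), {loop↦0}), 2↦clo(λx. (x x), {loop↦0}), 3↦clo(λx. (x x), {loop↦0})}, K=∅>
step 12: <C=x, E={x↦3, loop↦0}, S={0↦3, 1↦clo(λx. (x x), {loop↦0}), 2↦clo(λx. (x x), {loop↦0}), 3↦clo(λx. (x x), {loop↦0})}, K=[arg]>
step 13: <C=x, E={x↦3, loop↦0}, S={0↦3, 1↦clo(λx. (x x), {loop↦0}), 2↦clo(λx. (x x), {loop↦0}), 3↦clo(λx. (x x), {loop↦0})}, K=[fun]>
step 14: <C=(x x), E={x↦4, loop↦0}, S={0↦3, 1↦clo(λx. (x x), {loop↦0}), 2↦clo(λx. (x x), {loop↦0}), 3↦clo(λx. (x x), {loop↦0}), 4↦clo(λx. (x x), {loop↦0})}, K=∅>
step 15: <C=x, E={x↦4, loop↦0}, S={0↦3, 1↦clo(λx. (x x), {loop↦0}), 2↦clo(λx. (x x), {loop↦0}), 3↦clo(λx. (x x), {loop↦0}), 4↦clo(λx. (x x), {loop↦0})}, K=[arg]>
step 16: <C=x, E={x↦4, loop↦0}, S={0↦3, 1↦clo(λx. (x x), {loop↦0}), 2↦clo(λx. (x x), {loop↦0}), 3↦clo(λx. (x x), {loop↦0}), 4↦clo(λx. (x x), {loop↦0})}, K=[fun]>
→ 16 transitions taken and the configuration is still not final: no result within 16 steps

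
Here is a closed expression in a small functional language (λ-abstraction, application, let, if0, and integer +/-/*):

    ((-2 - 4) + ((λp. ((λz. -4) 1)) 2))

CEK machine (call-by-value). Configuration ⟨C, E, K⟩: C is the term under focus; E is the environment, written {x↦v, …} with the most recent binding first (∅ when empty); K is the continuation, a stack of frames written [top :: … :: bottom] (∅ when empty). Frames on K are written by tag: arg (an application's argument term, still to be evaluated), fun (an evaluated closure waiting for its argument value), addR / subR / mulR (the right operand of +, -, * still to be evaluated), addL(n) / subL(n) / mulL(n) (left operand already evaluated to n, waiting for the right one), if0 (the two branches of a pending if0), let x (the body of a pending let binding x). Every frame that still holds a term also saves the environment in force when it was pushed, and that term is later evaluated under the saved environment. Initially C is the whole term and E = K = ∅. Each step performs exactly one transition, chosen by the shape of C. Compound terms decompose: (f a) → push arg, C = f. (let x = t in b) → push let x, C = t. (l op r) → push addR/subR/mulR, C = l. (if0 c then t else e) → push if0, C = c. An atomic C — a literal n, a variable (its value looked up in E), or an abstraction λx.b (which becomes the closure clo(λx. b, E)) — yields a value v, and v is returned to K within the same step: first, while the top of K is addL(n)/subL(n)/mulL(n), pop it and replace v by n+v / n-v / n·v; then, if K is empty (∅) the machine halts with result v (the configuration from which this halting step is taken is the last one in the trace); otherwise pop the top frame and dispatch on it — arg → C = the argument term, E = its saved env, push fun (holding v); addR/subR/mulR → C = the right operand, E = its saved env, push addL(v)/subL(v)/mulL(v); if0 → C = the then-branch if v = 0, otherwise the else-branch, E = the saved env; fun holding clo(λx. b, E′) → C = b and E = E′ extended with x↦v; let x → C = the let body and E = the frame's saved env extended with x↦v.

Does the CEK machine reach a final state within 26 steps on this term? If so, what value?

Answer: -10

Derivation:
t=0: <C=((-2 - 4) + ((λp. ((λz. -4) 1)) 2)), E=∅, K=∅>
t=1: <C=(-2 - 4), E=∅, K=[addR]>
t=2: <C=-2, E=∅, K=[subR :: addR]>
t=3: <C=4, E=∅, K=[subL(-2) :: addR]>
t=4: <C=((λp. ((λz. -4) 1)) 2), E=∅, K=[addL(-6)]>
t=5: <C=(λp. ((λz. -4) 1)), E=∅, K=[arg :: addL(-6)]>
t=6: <C=2, E=∅, K=[fun :: addL(-6)]>
t=7: <C=((λz. -4) 1), E={p↦2}, K=[addL(-6)]>
t=8: <C=(λz. -4), E={p↦2}, K=[arg :: addL(-6)]>
t=9: <C=1, E={p↦2}, K=[fun :: addL(-6)]>
t=10: <C=-4, E={z↦1, p↦2}, K=[addL(-6)]>
→ final value -10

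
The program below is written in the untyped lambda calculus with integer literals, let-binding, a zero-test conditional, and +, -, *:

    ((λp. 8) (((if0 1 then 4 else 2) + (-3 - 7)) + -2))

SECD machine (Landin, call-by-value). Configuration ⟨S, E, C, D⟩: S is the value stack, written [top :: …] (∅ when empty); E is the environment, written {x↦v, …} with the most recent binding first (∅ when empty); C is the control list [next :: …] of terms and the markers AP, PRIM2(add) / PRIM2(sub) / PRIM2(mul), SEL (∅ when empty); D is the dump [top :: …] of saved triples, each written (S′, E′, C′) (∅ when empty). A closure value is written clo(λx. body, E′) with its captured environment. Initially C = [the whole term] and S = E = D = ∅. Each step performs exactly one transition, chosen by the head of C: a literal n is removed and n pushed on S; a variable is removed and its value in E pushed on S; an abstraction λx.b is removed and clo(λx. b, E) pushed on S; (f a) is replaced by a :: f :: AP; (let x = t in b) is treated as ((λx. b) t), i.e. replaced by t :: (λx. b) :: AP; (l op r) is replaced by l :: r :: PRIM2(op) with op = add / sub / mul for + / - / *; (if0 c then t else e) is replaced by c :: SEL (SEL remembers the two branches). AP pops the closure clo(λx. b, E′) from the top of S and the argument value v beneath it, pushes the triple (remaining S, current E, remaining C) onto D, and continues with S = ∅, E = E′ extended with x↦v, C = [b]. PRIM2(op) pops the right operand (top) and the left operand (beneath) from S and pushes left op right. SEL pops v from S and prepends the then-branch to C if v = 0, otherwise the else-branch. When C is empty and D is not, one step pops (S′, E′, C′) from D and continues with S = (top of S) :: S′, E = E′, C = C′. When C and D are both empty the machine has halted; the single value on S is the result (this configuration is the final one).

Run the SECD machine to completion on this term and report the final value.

step 0: <S=∅, E=∅, C=[((λp. 8) (((if0 1 then 4 else 2) + (-3 - 7)) + -2))], D=∅>
step 1: <S=∅, E=∅, C=[(((if0 1 then 4 else 2) + (-3 - 7)) + -2) :: (λp. 8) :: AP], D=∅>
step 2: <S=∅, E=∅, C=[((if0 1 then 4 else 2) + (-3 - 7)) :: -2 :: PRIM2(add) :: (λp. 8) :: AP], D=∅>
step 3: <S=∅, E=∅, C=[(if0 1 then 4 else 2) :: (-3 - 7) :: PRIM2(add) :: -2 :: PRIM2(add) :: (λp. 8) :: AP], D=∅>
step 4: <S=∅, E=∅, C=[1 :: SEL :: (-3 - 7) :: PRIM2(add) :: -2 :: PRIM2(add) :: (λp. 8) :: AP], D=∅>
step 5: <S=[1], E=∅, C=[SEL :: (-3 - 7) :: PRIM2(add) :: -2 :: PRIM2(add) :: (λp. 8) :: AP], D=∅>
step 6: <S=∅, E=∅, C=[2 :: (-3 - 7) :: PRIM2(add) :: -2 :: PRIM2(add) :: (λp. 8) :: AP], D=∅>
step 7: <S=[2], E=∅, C=[(-3 - 7) :: PRIM2(add) :: -2 :: PRIM2(add) :: (λp. 8) :: AP], D=∅>
step 8: <S=[2], E=∅, C=[-3 :: 7 :: PRIM2(sub) :: PRIM2(add) :: -2 :: PRIM2(add) :: (λp. 8) :: AP], D=∅>
step 9: <S=[-3 :: 2], E=∅, C=[7 :: PRIM2(sub) :: PRIM2(add) :: -2 :: PRIM2(add) :: (λp. 8) :: AP], D=∅>
step 10: <S=[7 :: -3 :: 2], E=∅, C=[PRIM2(sub) :: PRIM2(add) :: -2 :: PRIM2(add) :: (λp. 8) :: AP], D=∅>
step 11: <S=[-10 :: 2], E=∅, C=[PRIM2(add) :: -2 :: PRIM2(add) :: (λp. 8) :: AP], D=∅>
step 12: <S=[-8], E=∅, C=[-2 :: PRIM2(add) :: (λp. 8) :: AP], D=∅>
step 13: <S=[-2 :: -8], E=∅, C=[PRIM2(add) :: (λp. 8) :: AP], D=∅>
step 14: <S=[-10], E=∅, C=[(λp. 8) :: AP], D=∅>
step 15: <S=[clo(λp. 8, ∅) :: -10], E=∅, C=[AP], D=∅>
step 16: <S=∅, E={p↦-10}, C=[8], D=[(∅, ∅, ∅)]>
step 17: <S=[8], E={p↦-10}, C=∅, D=[(∅, ∅, ∅)]>
step 18: <S=[8], E=∅, C=∅, D=∅>
→ final value 8

Answer: 8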